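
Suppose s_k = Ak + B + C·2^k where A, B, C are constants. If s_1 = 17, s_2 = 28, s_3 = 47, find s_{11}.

At k = 1, 2, 3: A + B + 2C = 17; 2A + B + 4C = 28; 3A + B + 8C = 47.
Subtracting the first from the second: A + 2C = 11.
Subtracting the second from the third: A + 4C = 19.
Solving: C = 4, A = 3, then B = 6.
Hence s_{11} = 3·11 + 6 + 4·2048 = 8231.

8231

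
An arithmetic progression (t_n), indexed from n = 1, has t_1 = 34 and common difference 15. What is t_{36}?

t_n = 34 + (n - 1)·15.
t_{36} = 34 + 35·15 = 559.

559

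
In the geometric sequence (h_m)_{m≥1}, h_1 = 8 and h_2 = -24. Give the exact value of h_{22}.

-83682825624

Common ratio r = -3.
h_m = 8·(-3)^(m-1).
h_{22} = 8·(-3)^21 = -83682825624.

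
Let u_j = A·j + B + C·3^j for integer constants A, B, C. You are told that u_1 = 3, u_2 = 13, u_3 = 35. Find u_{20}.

Write the equations: A + B + 3C = 3; 2A + B + 9C = 13; 3A + B + 27C = 35.
Subtracting the first from the second: A + 6C = 10.
Subtracting the second from the third: A + 18C = 22.
Solving: C = 1, A = 4, then B = -4.
So u_j = 4·j + (-4) + 1·3^j; at j=20 this is 3486784477.

3486784477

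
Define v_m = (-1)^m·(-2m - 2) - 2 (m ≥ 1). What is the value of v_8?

(-1)^8 = 1; -2m - 2 at m=8 is -18; so v_8 = -20.

-20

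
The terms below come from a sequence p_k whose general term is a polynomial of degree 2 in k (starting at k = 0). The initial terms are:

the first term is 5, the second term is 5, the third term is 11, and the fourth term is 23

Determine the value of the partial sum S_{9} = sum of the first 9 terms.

1st diffs: 0, 6, 12.
2nd diffs: 6, 6 (constant).
So p_k = 3k^2 - 3k + 5.
Continuing: …, 41, 65, 95, 131, …, p_8 = 173.
Summing k = 0..8 (9 terms) gives 549.

549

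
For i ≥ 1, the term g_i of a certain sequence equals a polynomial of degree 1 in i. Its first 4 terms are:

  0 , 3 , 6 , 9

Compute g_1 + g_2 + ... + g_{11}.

1st diffs: 3, 3, 3 (constant).
So g_i = 3i - 3.
Continuing: …, 12, 15, 18, 21, …, g_{11} = 30.
Summing i = 1..11 (11 terms) gives 165.

165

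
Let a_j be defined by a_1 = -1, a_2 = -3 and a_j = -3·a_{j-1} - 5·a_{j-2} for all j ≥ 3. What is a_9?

86

Compute successive terms:
a_3 = 14  a_4 = -27  a_5 = 11  a_6 = 102  a_7 = -361  a_8 = 573  a_9 = 86.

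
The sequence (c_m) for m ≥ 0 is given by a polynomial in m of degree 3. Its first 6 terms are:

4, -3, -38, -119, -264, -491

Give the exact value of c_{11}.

-4583

1st diffs: -7, -35, -81, -145, -227.
2nd diffs: -28, -46, -64, -82.
3rd diffs: -18, -18, -18 (constant).
Newton forward-difference form: c_m = 4 + (-7)·C(m,1) + (-28)·C(m,2) + (-18)·C(m,3).
At m = 11: m = 11, so c_{11} = 4 - 77 - 1540 - 2970 = -4583.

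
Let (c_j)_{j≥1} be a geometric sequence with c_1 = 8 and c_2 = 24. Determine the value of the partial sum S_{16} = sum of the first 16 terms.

Common ratio r = 3.
c_j = 8·3^(j-1).
S = 8·(3^16 - 1)/(3 - 1) = 8·(43046721 - 1)/(2) = 172186880.

172186880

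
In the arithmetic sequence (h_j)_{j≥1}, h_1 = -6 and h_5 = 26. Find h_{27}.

202

Common difference d = (26 - (-6)) / (5 - 1) = 8.
h_j = -6 + (j - 1)·8.
h_{27} = -6 + 26·8 = 202.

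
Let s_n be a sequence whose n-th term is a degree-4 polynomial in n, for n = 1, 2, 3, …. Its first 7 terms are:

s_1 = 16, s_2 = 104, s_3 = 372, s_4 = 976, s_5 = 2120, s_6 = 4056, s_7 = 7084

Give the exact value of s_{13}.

71032

1st diffs: 88, 268, 604, 1144, 1936, 3028.
2nd diffs: 180, 336, 540, 792, 1092.
3rd diffs: 156, 204, 252, 300.
4th diffs: 48, 48, 48 (constant).
Newton forward-difference form: s_n = 16 + 88·C(n-1,1) + 180·C(n-1,2) + 156·C(n-1,3) + 48·C(n-1,4).
At n = 13: n-1 = 12, so s_{13} = 16 + 1056 + 11880 + 34320 + 23760 = 71032.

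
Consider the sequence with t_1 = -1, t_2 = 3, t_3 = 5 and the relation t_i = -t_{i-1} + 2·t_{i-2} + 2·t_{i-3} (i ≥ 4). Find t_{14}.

-249

Step forward from the initial values:
t_4 = -1;  t_5 = 17;  t_6 = -9;  …;  t_{11} = 185;  t_{12} = -121;  t_{13} = 377;  t_{14} = -249.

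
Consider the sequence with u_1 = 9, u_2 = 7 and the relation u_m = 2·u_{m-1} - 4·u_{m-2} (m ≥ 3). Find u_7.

Iterate the recurrence:
u_3 = -22  u_4 = -72  u_5 = -56  u_6 = 176  u_7 = 576.

576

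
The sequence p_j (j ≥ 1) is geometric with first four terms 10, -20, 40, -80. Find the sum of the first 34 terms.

Common ratio r = -2.
p_j = 10·(-2)^(j-1).
S = 10·((-2)^34 - 1)/(-2 - 1) = 10·(17179869184 - 1)/(-3) = -57266230610.

-57266230610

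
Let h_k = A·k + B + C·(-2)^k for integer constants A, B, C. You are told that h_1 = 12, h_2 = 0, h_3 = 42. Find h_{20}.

Write the equations: A + B - 2C = 12; 2A + B + 4C = 0; 3A + B - 8C = 42.
Subtracting the first from the second: A + 6C = -12.
Subtracting the second from the third: A - 12C = 42.
Solving: C = -3, A = 6, then B = 0.
Hence h_{20} = 6·20 + 0 + (-3)·1048576 = -3145608.

-3145608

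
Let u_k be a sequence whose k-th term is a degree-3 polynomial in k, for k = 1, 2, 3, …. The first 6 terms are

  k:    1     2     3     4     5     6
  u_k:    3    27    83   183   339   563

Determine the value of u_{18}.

12923

1st diffs: 24, 56, 100, 156, 224.
2nd diffs: 32, 44, 56, 68.
3rd diffs: 12, 12, 12 (constant).
So u_k = 2k^3 + 4k^2 - 2k - 1.
Evaluating at k = 18 gives u_{18} = 12923.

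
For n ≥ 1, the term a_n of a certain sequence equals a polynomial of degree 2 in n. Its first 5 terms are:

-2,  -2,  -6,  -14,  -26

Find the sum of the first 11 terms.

1st diffs: 0, -4, -8, -12.
2nd diffs: -4, -4, -4 (constant).
Newton forward-difference form: a_n = -2 + (-4)·C(n-1,2).
Continuing: …, -42, -62, -86, -114, …, a_{11} = -182.
Summing n = 1..11 (11 terms) gives -682.

-682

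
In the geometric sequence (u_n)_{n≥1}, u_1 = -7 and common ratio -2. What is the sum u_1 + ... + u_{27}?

u_n = (-7)·(-2)^(n-1).
S = (-7)·((-2)^27 - 1)/(-2 - 1) = (-7)·(-134217728 - 1)/(-3) = -313174701.

-313174701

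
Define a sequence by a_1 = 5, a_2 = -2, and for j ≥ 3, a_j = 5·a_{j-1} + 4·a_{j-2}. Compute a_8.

46122

Iterate the recurrence:
a_3 = 10; a_4 = 42; a_5 = 250; a_6 = 1418; a_7 = 8090; a_8 = 46122.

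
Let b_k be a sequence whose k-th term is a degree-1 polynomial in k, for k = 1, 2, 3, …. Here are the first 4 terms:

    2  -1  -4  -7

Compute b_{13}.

-34

1st diffs: -3, -3, -3 (constant).
So b_k = -3k + 5.
Evaluating at k = 13 gives b_{13} = -34.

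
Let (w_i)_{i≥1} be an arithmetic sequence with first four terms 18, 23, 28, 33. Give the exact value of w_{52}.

273

Common difference d = 5.
w_i = 18 + (i - 1)·5.
w_{52} = 18 + 51·5 = 273.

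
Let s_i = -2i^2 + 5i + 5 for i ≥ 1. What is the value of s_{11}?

s_{11} = -2·11^2 + 5·11 + 5 = -182.

-182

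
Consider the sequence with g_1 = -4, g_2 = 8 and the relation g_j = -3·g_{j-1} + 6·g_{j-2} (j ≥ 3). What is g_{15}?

Applying the relation repeatedly:
g_3 = -48;  g_4 = 192;  g_5 = -864;  …;  g_{12} = 26212896;  g_{13} = -114610464;  g_{14} = 501108768;  g_{15} = -2190989088.

-2190989088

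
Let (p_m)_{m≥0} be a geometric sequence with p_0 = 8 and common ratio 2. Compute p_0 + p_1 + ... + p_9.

8184

p_m = 8·2^(m-0).
S = 8·(2^10 - 1)/(2 - 1) = 8·(1024 - 1)/(1) = 8184.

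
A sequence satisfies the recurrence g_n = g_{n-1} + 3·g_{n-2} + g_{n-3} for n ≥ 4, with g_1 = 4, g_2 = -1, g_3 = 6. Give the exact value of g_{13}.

Applying the relation repeatedly:
g_4 = 7, g_5 = 24, g_6 = 51, g_7 = 130, g_8 = 307, g_9 = 748, g_{10} = 1799, g_{11} = 4350, g_{12} = 10495, g_{13} = 25344.

25344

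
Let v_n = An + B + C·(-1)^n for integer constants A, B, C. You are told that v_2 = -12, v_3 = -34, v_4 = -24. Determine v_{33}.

Write the equations: 2A + B + C = -12; 3A + B - C = -34; 4A + B + C = -24.
Subtracting the first from the second: A - 2C = -22.
Subtracting the second from the third: A + 2C = 10.
Solving: C = 8, A = -6, then B = -8.
Hence v_{33} = -6·33 + (-8) + 8·(-1) = -214.

-214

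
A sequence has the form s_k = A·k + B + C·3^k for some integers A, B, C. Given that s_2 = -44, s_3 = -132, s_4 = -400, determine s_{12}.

-2657184

The three given values yield: 2A + B + 9C = -44; 3A + B + 27C = -132; 4A + B + 81C = -400.
Subtracting the first from the second: A + 18C = -88.
Subtracting the second from the third: A + 54C = -268.
Solving: C = -5, A = 2, then B = -3.
Therefore s_{12} = 24 + (-3) + (-5)·531441 = -2657184.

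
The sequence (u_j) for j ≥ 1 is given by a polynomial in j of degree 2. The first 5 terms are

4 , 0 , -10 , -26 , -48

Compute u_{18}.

-880

1st diffs: -4, -10, -16, -22.
2nd diffs: -6, -6, -6 (constant).
Newton forward-difference form: u_j = 4 + (-4)·C(j-1,1) + (-6)·C(j-1,2).
At j = 18: j-1 = 17, so u_{18} = 4 - 68 - 816 = -880.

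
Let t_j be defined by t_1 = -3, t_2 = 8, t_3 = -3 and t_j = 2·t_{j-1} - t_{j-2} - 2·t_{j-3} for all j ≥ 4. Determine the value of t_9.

Applying the relation repeatedly:
t_4 = -8, t_5 = -29, t_6 = -44, t_7 = -43, t_8 = 16, t_9 = 163.

163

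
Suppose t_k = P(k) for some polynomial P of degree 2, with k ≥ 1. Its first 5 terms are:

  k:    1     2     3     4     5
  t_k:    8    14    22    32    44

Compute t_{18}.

382

1st diffs: 6, 8, 10, 12.
2nd diffs: 2, 2, 2 (constant).
Newton forward-difference form: t_k = 8 + 6·C(k-1,1) + 2·C(k-1,2).
At k = 18: k-1 = 17, so t_{18} = 8 + 102 + 272 = 382.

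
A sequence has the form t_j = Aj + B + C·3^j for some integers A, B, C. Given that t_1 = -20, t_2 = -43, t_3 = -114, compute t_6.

Write the equations: A + B + 3C = -20; 2A + B + 9C = -43; 3A + B + 27C = -114.
Subtracting the first from the second: A + 6C = -23.
Subtracting the second from the third: A + 18C = -71.
Solving: C = -4, A = 1, then B = -9.
Hence t_6 = 1·6 + (-9) + (-4)·729 = -2919.

-2919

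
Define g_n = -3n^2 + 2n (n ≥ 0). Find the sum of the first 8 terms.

-364

Over n = 0..7: Σn = 28, Σn² = 140.
Total = (-3)·140 + (2)·28 = -364.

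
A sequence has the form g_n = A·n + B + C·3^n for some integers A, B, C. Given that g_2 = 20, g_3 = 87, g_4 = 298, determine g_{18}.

The three given values yield: 2A + B + 9C = 20; 3A + B + 27C = 87; 4A + B + 81C = 298.
Subtracting the first from the second: A + 18C = 67.
Subtracting the second from the third: A + 54C = 211.
Solving: C = 4, A = -5, then B = -6.
Therefore g_{18} = -90 + (-6) + 4·387420489 = 1549681860.

1549681860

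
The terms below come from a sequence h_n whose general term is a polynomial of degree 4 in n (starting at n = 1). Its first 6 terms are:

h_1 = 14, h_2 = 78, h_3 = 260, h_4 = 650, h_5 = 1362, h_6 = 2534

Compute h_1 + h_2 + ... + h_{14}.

1st diffs: 64, 182, 390, 712, 1172.
2nd diffs: 118, 208, 322, 460.
3rd diffs: 90, 114, 138.
4th diffs: 24, 24 (constant).
Newton forward-difference form: h_n = 14 + 64·C(n-1,1) + 118·C(n-1,2) + 90·C(n-1,3) + 24·C(n-1,4).
Continuing: …, 4328, 6930, 10550, 15422, …, h_{14} = 52950.
Summing n = 1..14 (14 terms) gives 187110.

187110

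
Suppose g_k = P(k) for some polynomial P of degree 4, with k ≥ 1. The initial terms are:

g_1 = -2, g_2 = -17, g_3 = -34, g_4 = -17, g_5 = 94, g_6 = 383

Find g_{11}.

1st diffs: -15, -17, 17, 111, 289.
2nd diffs: -2, 34, 94, 178.
3rd diffs: 36, 60, 84.
4th diffs: 24, 24 (constant).
So g_k = k^4 - 4k^3 - 2k^2 + 4k - 1.
Evaluating at k = 11 gives g_{11} = 9118.

9118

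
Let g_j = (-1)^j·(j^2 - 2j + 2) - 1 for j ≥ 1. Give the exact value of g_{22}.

(-1)^22 = 1; j^2 - 2j + 2 at j=22 is 442; so g_{22} = 441.

441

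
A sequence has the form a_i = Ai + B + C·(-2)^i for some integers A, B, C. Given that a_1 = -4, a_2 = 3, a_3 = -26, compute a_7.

-286

Plug in i = 1, 2, 3: A + B - 2C = -4; 2A + B + 4C = 3; 3A + B - 8C = -26.
Subtracting the first from the second: A + 6C = 7.
Subtracting the second from the third: A - 12C = -29.
Solving: C = 2, A = -5, then B = 5.
Therefore a_7 = -35 + 5 + 2·(-128) = -286.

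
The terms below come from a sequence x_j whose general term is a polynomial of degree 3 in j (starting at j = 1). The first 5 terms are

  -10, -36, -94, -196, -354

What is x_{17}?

1st diffs: -26, -58, -102, -158.
2nd diffs: -32, -44, -56.
3rd diffs: -12, -12 (constant).
So x_j = -2j^3 - 4j^2 - 4.
Evaluating at j = 17 gives x_{17} = -10986.

-10986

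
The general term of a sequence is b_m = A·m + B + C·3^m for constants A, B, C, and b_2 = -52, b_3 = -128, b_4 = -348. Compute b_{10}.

-236244

The three given values yield: 2A + B + 9C = -52; 3A + B + 27C = -128; 4A + B + 81C = -348.
Subtracting the first from the second: A + 18C = -76.
Subtracting the second from the third: A + 54C = -220.
Solving: C = -4, A = -4, then B = -8.
Therefore b_{10} = -40 + (-8) + (-4)·59049 = -236244.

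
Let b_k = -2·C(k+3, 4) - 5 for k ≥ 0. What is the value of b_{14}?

C(17, 4) = 2380, so b_{14} = -4765.

-4765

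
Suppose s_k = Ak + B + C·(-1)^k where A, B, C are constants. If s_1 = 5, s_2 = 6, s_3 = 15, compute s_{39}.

The three given values yield: A + B - C = 5; 2A + B + C = 6; 3A + B - C = 15.
Subtracting the first from the second: A + 2C = 1.
Subtracting the second from the third: A - 2C = 9.
Solving: C = -2, A = 5, then B = -2.
Hence s_{39} = 5·39 + (-2) + (-2)·(-1) = 195.

195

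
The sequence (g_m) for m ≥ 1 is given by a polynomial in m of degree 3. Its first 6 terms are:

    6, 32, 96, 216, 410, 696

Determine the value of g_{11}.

4136

1st diffs: 26, 64, 120, 194, 286.
2nd diffs: 38, 56, 74, 92.
3rd diffs: 18, 18, 18 (constant).
So g_m = 3m^3 + m^2 + 2m.
Evaluating at m = 11 gives g_{11} = 4136.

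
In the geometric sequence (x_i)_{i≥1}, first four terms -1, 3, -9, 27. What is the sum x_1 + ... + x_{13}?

Common ratio r = -3.
x_i = (-1)·(-3)^(i-1).
S = (-1)·((-3)^13 - 1)/(-3 - 1) = (-1)·(-1594323 - 1)/(-4) = -398581.

-398581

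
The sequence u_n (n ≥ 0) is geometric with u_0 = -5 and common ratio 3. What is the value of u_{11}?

-885735

u_n = (-5)·3^(n-0).
u_{11} = (-5)·3^11 = -885735.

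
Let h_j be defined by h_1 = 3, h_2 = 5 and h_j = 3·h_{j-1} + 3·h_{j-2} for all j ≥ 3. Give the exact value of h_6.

Applying the relation repeatedly:
h_3 = 24; h_4 = 87; h_5 = 333; h_6 = 1260.

1260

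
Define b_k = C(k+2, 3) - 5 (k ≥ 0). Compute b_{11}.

281

C(13, 3) = 286, so b_{11} = 281.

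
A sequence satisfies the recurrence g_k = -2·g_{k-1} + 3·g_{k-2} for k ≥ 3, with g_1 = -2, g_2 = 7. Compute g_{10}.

Iterate the recurrence:
g_3 = -20;  g_4 = 61;  g_5 = -182;  g_6 = 547;  g_7 = -1640;  g_8 = 4921;  g_9 = -14762;  g_{10} = 44287.
(Characteristic roots are 1 and -3.)

44287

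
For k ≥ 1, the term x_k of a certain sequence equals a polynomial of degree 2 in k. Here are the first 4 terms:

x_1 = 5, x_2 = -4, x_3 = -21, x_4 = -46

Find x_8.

1st diffs: -9, -17, -25.
2nd diffs: -8, -8 (constant).
So x_k = -4k^2 + 3k + 6.
Evaluating at k = 8 gives x_8 = -226.

-226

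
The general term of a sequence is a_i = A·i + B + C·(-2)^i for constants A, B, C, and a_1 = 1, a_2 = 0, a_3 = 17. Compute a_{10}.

-980

At i = 1, 2, 3: A + B - 2C = 1; 2A + B + 4C = 0; 3A + B - 8C = 17.
Subtracting the first from the second: A + 6C = -1.
Subtracting the second from the third: A - 12C = 17.
Solving: C = -1, A = 5, then B = -6.
Hence a_{10} = 5·10 + (-6) + (-1)·1024 = -980.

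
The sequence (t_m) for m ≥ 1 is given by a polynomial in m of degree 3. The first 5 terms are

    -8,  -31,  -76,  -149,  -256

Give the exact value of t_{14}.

1st diffs: -23, -45, -73, -107.
2nd diffs: -22, -28, -34.
3rd diffs: -6, -6 (constant).
So t_m = -m^3 - 5m^2 - m - 1.
Evaluating at m = 14 gives t_{14} = -3739.

-3739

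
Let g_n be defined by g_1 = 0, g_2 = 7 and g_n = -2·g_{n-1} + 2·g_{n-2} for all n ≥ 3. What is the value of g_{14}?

Step forward from the initial values:
g_3 = -14;  g_4 = 42;  g_5 = -112;  …;  g_{11} = -46816;  g_{12} = 127904;  g_{13} = -349440;  g_{14} = 954688.

954688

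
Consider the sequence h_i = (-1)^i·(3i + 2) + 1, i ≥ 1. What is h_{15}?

(-1)^15 = -1; 3i + 2 at i=15 is 47; so h_{15} = -46.

-46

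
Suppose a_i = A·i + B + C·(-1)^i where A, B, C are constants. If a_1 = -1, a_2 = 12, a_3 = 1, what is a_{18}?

Write the equations: A + B - C = -1; 2A + B + C = 12; 3A + B - C = 1.
Subtracting the first from the second: A + 2C = 13.
Subtracting the second from the third: A - 2C = -11.
Solving: C = 6, A = 1, then B = 4.
So a_i = 1·i + 4 + 6·(-1)^i; at i=18 this is 28.

28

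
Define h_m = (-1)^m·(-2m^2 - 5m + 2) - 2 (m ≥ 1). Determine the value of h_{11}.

(-1)^11 = -1; -2m^2 - 5m + 2 at m=11 is -295; so h_{11} = 293.

293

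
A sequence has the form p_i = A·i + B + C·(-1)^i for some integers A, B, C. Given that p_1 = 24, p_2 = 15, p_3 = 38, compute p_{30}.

211

Write the equations: A + B - C = 24; 2A + B + C = 15; 3A + B - C = 38.
Subtracting the first from the second: A + 2C = -9.
Subtracting the second from the third: A - 2C = 23.
Solving: C = -8, A = 7, then B = 9.
So p_i = 7·i + 9 + (-8)·(-1)^i; at i=30 this is 211.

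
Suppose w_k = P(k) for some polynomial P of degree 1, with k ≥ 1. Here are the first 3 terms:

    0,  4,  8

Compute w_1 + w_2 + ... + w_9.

144

1st diffs: 4, 4 (constant).
So w_k = 4k - 4.
Continuing: …, 12, 16, 20, 24, …, w_9 = 32.
Summing k = 1..9 (9 terms) gives 144.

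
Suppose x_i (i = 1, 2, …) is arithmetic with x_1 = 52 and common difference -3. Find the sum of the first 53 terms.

-1378

x_i = 52 + (i - 1)·(-3).
x_{53} = -104; S = 53·(52 + (-104))/2 = -1378.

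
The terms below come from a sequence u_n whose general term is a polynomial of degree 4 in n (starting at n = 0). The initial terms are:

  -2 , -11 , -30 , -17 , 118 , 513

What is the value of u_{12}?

32230

1st diffs: -9, -19, 13, 135, 395.
2nd diffs: -10, 32, 122, 260.
3rd diffs: 42, 90, 138.
4th diffs: 48, 48 (constant).
Newton forward-difference form: u_n = -2 + (-9)·C(n,1) + (-10)·C(n,2) + 42·C(n,3) + 48·C(n,4).
At n = 12: n = 12, so u_{12} = -2 - 108 - 660 + 9240 + 23760 = 32230.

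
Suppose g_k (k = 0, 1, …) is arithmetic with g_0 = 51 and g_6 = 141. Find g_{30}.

Common difference d = (141 - 51) / (6 - 0) = 15.
g_k = 51 + (k - 0)·15.
g_{30} = 51 + 30·15 = 501.

501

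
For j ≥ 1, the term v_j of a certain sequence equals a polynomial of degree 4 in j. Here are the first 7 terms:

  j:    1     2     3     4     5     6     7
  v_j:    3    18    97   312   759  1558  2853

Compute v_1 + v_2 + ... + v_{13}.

101881

1st diffs: 15, 79, 215, 447, 799, 1295.
2nd diffs: 64, 136, 232, 352, 496.
3rd diffs: 72, 96, 120, 144.
4th diffs: 24, 24, 24 (constant).
Newton forward-difference form: v_j = 3 + 15·C(j-1,1) + 64·C(j-1,2) + 72·C(j-1,3) + 24·C(j-1,4).
Continuing: …, 4812, 7627, 11514, 16713, …, v_{13} = 32127.
Summing j = 1..13 (13 terms) gives 101881.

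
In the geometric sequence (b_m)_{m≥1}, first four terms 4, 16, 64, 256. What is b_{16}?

Common ratio r = 4.
b_m = 4·4^(m-1).
b_{16} = 4·4^15 = 4294967296.

4294967296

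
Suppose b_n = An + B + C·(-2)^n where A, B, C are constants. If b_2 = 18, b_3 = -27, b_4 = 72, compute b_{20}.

4194360

Plug in n = 2, 3, 4: 2A + B + 4C = 18; 3A + B - 8C = -27; 4A + B + 16C = 72.
Subtracting the first from the second: A - 12C = -45.
Subtracting the second from the third: A + 24C = 99.
Solving: C = 4, A = 3, then B = -4.
Hence b_{20} = 3·20 + (-4) + 4·1048576 = 4194360.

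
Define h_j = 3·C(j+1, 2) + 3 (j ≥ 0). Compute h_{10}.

168

C(11, 2) = 55, so h_{10} = 168.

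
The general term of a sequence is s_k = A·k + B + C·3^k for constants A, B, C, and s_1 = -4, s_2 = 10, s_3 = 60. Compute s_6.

2154

At k = 1, 2, 3: A + B + 3C = -4; 2A + B + 9C = 10; 3A + B + 27C = 60.
Subtracting the first from the second: A + 6C = 14.
Subtracting the second from the third: A + 18C = 50.
Solving: C = 3, A = -4, then B = -9.
Hence s_6 = -4·6 + (-9) + 3·729 = 2154.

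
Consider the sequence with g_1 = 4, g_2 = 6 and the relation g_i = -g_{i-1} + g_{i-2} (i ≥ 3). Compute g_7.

Compute successive terms:
g_3 = -2  g_4 = 8  g_5 = -10  g_6 = 18  g_7 = -28.

-28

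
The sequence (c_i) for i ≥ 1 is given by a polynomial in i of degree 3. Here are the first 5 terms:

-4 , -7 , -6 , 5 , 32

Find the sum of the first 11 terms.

2431

1st diffs: -3, 1, 11, 27.
2nd diffs: 4, 10, 16.
3rd diffs: 6, 6 (constant).
Newton forward-difference form: c_i = -4 + (-3)·C(i-1,1) + 4·C(i-1,2) + 6·C(i-1,3).
Continuing: …, 81, 158, 269, 420, …, c_{11} = 866.
Summing i = 1..11 (11 terms) gives 2431.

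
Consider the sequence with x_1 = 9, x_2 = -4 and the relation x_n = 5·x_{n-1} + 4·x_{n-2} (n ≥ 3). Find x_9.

Applying the relation repeatedly:
x_3 = 16;  x_4 = 64;  x_5 = 384;  x_6 = 2176;  x_7 = 12416;  x_8 = 70784;  x_9 = 403584.

403584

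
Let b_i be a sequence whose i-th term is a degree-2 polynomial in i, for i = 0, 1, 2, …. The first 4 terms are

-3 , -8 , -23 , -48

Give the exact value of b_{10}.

1st diffs: -5, -15, -25.
2nd diffs: -10, -10 (constant).
So b_i = -5i^2 - 3.
Evaluating at i = 10 gives b_{10} = -503.

-503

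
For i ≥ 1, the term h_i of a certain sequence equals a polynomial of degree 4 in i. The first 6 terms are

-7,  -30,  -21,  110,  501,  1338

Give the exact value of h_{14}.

1st diffs: -23, 9, 131, 391, 837.
2nd diffs: 32, 122, 260, 446.
3rd diffs: 90, 138, 186.
4th diffs: 48, 48 (constant).
So h_i = 2i^4 - 5i^3 - 4i^2 - 6i + 6.
Evaluating at i = 14 gives h_{14} = 62250.

62250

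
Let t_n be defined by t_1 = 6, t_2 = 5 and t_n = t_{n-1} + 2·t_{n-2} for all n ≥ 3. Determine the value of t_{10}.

Compute successive terms:
t_3 = 17;  t_4 = 27;  t_5 = 61;  t_6 = 115;  t_7 = 237;  t_8 = 467;  t_9 = 941;  t_{10} = 1875.
(Characteristic roots are 2 and -1.)

1875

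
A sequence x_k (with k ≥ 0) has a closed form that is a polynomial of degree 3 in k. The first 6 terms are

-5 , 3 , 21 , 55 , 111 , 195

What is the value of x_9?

1st diffs: 8, 18, 34, 56, 84.
2nd diffs: 10, 16, 22, 28.
3rd diffs: 6, 6, 6 (constant).
Newton forward-difference form: x_k = -5 + 8·C(k,1) + 10·C(k,2) + 6·C(k,3).
At k = 9: k = 9, so x_9 = -5 + 72 + 360 + 504 = 931.

931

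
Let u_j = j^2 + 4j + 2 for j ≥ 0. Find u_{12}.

u_{12} = 1·12^2 + 4·12 + 2 = 194.

194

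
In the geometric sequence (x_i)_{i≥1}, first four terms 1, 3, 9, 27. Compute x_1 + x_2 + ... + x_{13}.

Common ratio r = 3.
x_i = 1·3^(i-1).
S = 1·(3^13 - 1)/(3 - 1) = 1·(1594323 - 1)/(2) = 797161.

797161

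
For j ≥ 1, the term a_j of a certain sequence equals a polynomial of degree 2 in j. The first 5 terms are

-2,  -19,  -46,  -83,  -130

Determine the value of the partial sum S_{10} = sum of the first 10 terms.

-1985

1st diffs: -17, -27, -37, -47.
2nd diffs: -10, -10, -10 (constant).
So a_j = -5j^2 - 2j + 5.
Continuing: …, -187, -254, -331, -418, …, a_{10} = -515.
Summing j = 1..10 (10 terms) gives -1985.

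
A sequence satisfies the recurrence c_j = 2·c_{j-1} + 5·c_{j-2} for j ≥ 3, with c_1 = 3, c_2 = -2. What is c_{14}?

c_3 = 11  c_4 = 12  c_5 = 79  …  c_{11} = 114451  c_{12} = 394292  c_{13} = 1360839  c_{14} = 4693138.

4693138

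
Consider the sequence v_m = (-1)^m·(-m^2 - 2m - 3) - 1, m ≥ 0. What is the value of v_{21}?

485

(-1)^21 = -1; -m^2 - 2m - 3 at m=21 is -486; so v_{21} = 485.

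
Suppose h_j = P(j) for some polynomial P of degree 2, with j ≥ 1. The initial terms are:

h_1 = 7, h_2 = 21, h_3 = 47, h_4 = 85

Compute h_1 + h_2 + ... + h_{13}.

4615

1st diffs: 14, 26, 38.
2nd diffs: 12, 12 (constant).
Newton forward-difference form: h_j = 7 + 14·C(j-1,1) + 12·C(j-1,2).
Continuing: …, 135, 197, 271, 357, …, h_{13} = 967.
Summing j = 1..13 (13 terms) gives 4615.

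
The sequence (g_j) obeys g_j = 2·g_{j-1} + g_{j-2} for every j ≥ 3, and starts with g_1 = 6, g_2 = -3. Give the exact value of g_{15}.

Step forward from the initial values:
g_3 = 0; g_4 = -3; g_5 = -6; …; g_{12} = -2955; g_{13} = -7134; g_{14} = -17223; g_{15} = -41580.

-41580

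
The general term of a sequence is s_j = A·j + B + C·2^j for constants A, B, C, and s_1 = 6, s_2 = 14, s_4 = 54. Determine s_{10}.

3090

Plug in j = 1, 2, 4: A + B + 2C = 6; 2A + B + 4C = 14; 4A + B + 16C = 54.
Subtracting the first from the second: A + 2C = 8.
Subtracting the second from the third: 2A + 12C = 40.
Solving: C = 3, A = 2, then B = -2.
Therefore s_{10} = 20 + (-2) + 3·1024 = 3090.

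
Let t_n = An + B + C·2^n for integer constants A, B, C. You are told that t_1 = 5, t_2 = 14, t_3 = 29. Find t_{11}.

The three given values yield: A + B + 2C = 5; 2A + B + 4C = 14; 3A + B + 8C = 29.
Subtracting the first from the second: A + 2C = 9.
Subtracting the second from the third: A + 4C = 15.
Solving: C = 3, A = 3, then B = -4.
Therefore t_{11} = 33 + (-4) + 3·2048 = 6173.

6173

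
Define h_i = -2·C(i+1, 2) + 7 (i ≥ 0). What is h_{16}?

-265

C(17, 2) = 136, so h_{16} = -265.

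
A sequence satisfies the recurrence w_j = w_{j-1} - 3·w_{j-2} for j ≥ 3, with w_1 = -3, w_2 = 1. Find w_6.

-44

Step forward from the initial values:
w_3 = 10; w_4 = 7; w_5 = -23; w_6 = -44.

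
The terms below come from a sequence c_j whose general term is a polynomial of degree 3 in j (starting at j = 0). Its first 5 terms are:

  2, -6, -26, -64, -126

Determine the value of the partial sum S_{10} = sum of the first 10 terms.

-3040

1st diffs: -8, -20, -38, -62.
2nd diffs: -12, -18, -24.
3rd diffs: -6, -6 (constant).
Newton forward-difference form: c_j = 2 + (-8)·C(j,1) + (-12)·C(j,2) + (-6)·C(j,3).
Continuing: …, -218, -346, -516, -734, …, c_9 = -1006.
Summing j = 0..9 (10 terms) gives -3040.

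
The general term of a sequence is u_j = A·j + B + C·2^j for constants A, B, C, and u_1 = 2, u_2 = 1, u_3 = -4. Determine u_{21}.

The three given values yield: A + B + 2C = 2; 2A + B + 4C = 1; 3A + B + 8C = -4.
Subtracting the first from the second: A + 2C = -1.
Subtracting the second from the third: A + 4C = -5.
Solving: C = -2, A = 3, then B = 3.
Therefore u_{21} = 63 + 3 + (-2)·2097152 = -4194238.

-4194238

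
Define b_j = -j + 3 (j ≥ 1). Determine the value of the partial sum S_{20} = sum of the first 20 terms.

-150

Over j = 1..20: Σj = 210.
Total = (-1)·210 + (3)·20 = -150.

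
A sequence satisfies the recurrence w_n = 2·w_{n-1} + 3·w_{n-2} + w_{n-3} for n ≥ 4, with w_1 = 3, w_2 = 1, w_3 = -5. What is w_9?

Iterate the recurrence:
w_4 = -4;  w_5 = -22;  w_6 = -61;  w_7 = -192;  w_8 = -589;  w_9 = -1815.

-1815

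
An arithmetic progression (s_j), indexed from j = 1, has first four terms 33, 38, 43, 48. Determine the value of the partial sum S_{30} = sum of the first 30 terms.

3165

Common difference d = 5.
s_j = 33 + (j - 1)·5.
s_{30} = 178; S = 30·(33 + 178)/2 = 3165.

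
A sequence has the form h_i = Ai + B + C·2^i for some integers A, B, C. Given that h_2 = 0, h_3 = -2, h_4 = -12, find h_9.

The three given values yield: 2A + B + 4C = 0; 3A + B + 8C = -2; 4A + B + 16C = -12.
Subtracting the first from the second: A + 4C = -2.
Subtracting the second from the third: A + 8C = -10.
Solving: C = -2, A = 6, then B = -4.
Hence h_9 = 6·9 + (-4) + (-2)·512 = -974.

-974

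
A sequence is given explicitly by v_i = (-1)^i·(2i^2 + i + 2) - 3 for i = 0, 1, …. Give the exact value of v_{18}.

(-1)^18 = 1; 2i^2 + i + 2 at i=18 is 668; so v_{18} = 665.

665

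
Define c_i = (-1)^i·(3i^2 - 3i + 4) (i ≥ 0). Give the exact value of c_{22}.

(-1)^22 = 1; 3i^2 - 3i + 4 at i=22 is 1390; so c_{22} = 1390.

1390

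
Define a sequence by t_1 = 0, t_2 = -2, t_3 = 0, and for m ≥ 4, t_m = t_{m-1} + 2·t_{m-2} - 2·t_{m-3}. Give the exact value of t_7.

t_4 = -4; t_5 = 0; t_6 = -8; t_7 = 0.

0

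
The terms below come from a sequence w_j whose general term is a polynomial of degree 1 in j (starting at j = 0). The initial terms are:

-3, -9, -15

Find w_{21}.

1st diffs: -6, -6 (constant).
So w_j = -6j - 3.
Evaluating at j = 21 gives w_{21} = -129.

-129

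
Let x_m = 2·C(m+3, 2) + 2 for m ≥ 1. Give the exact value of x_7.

C(10, 2) = 45, so x_7 = 92.

92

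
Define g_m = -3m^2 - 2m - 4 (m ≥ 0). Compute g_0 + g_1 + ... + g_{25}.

-17329

Over m = 0..25: Σm = 325, Σm² = 5525.
Total = (-3)·5525 + (-2)·325 + (-4)·26 = -17329.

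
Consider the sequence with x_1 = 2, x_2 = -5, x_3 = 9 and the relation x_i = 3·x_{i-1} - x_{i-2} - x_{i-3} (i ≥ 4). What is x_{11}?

18657

x_4 = 30; x_5 = 86; x_6 = 219; x_7 = 541; x_8 = 1318; x_9 = 3194; x_{10} = 7723; x_{11} = 18657.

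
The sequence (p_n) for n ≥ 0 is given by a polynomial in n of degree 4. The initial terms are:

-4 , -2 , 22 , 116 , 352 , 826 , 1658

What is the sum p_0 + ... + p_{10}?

30624

1st diffs: 2, 24, 94, 236, 474, 832.
2nd diffs: 22, 70, 142, 238, 358.
3rd diffs: 48, 72, 96, 120.
4th diffs: 24, 24, 24 (constant).
Newton forward-difference form: p_n = -4 + 2·C(n,1) + 22·C(n,2) + 48·C(n,3) + 24·C(n,4).
Continuing: 2992, 4996, 7862, 11806.
Summing n = 0..10 (11 terms) gives 30624.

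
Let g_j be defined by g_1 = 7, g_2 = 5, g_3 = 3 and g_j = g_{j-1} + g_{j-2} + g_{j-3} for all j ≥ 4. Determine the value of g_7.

79

g_4 = 15;  g_5 = 23;  g_6 = 41;  g_7 = 79.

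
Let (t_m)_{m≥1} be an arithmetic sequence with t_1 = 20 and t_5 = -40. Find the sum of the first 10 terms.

Common difference d = (-40 - 20) / (5 - 1) = -15.
t_m = 20 + (m - 1)·(-15).
t_{10} = -115; S = 10·(20 + (-115))/2 = -475.

-475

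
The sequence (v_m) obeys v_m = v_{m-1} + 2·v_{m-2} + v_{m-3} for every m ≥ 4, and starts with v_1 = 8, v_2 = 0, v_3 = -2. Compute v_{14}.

Step forward from the initial values:
v_4 = 6;  v_5 = 2;  v_6 = 12;  …;  v_{11} = 478;  v_{12} = 1026;  v_{13} = 2204;  v_{14} = 4734.

4734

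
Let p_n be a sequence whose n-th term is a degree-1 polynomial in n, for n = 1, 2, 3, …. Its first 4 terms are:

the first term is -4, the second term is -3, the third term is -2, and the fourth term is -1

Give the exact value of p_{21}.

1st diffs: 1, 1, 1 (constant).
So p_n = n - 5.
Evaluating at n = 21 gives p_{21} = 16.

16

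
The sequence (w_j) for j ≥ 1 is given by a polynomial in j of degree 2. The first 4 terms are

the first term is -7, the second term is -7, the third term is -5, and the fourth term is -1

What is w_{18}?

265

1st diffs: 0, 2, 4.
2nd diffs: 2, 2 (constant).
Newton forward-difference form: w_j = -7 + 2·C(j-1,2).
At j = 18: j-1 = 17, so w_{18} = -7 + 272 = 265.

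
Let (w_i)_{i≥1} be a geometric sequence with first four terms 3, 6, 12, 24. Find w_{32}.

6442450944

Common ratio r = 2.
w_i = 3·2^(i-1).
w_{32} = 3·2^31 = 6442450944.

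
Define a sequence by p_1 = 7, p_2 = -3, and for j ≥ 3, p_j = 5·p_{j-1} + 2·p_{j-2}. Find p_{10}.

-255683

Step forward from the initial values:
p_3 = -1;  p_4 = -11;  p_5 = -57;  p_6 = -307;  p_7 = -1649;  p_8 = -8859;  p_9 = -47593;  p_{10} = -255683.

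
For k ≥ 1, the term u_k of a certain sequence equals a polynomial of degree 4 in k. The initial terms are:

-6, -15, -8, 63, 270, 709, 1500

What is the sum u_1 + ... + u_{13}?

1st diffs: -9, 7, 71, 207, 439, 791.
2nd diffs: 16, 64, 136, 232, 352.
3rd diffs: 48, 72, 96, 120.
4th diffs: 24, 24, 24 (constant).
Newton forward-difference form: u_k = -6 + (-9)·C(k-1,1) + 16·C(k-1,2) + 48·C(k-1,3) + 24·C(k-1,4).
Continuing: …, 2787, 4738, 7545, 11424, …, u_{13} = 23382.
Summing k = 1..13 (13 terms) gives 69004.

69004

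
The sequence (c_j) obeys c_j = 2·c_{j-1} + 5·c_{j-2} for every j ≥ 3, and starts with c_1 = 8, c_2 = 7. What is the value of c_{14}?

37163707

Compute successive terms:
c_3 = 54; c_4 = 143; c_5 = 556; …; c_{11} = 905614; c_{12} = 3123063; c_{13} = 10774196; c_{14} = 37163707.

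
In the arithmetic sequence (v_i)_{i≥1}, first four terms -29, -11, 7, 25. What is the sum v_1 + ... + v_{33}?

8547

Common difference d = 18.
v_i = -29 + (i - 1)·18.
v_{33} = 547; S = 33·(-29 + 547)/2 = 8547.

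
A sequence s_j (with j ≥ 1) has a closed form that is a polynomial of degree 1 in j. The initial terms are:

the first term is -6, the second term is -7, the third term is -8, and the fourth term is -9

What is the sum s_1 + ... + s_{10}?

-105

1st diffs: -1, -1, -1 (constant).
So s_j = -j - 5.
Continuing: …, -10, -11, -12, -13, …, s_{10} = -15.
Summing j = 1..10 (10 terms) gives -105.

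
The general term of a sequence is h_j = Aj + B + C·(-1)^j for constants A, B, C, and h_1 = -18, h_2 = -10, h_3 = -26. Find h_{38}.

-154

The three given values yield: A + B - C = -18; 2A + B + C = -10; 3A + B - C = -26.
Subtracting the first from the second: A + 2C = 8.
Subtracting the second from the third: A - 2C = -16.
Solving: C = 6, A = -4, then B = -8.
Therefore h_{38} = -152 + (-8) + 6·1 = -154.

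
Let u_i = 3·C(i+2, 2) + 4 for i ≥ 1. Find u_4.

49

C(6, 2) = 15, so u_4 = 49.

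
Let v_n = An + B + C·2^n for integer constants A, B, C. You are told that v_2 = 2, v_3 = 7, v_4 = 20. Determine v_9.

997

Write the equations: 2A + B + 4C = 2; 3A + B + 8C = 7; 4A + B + 16C = 20.
Subtracting the first from the second: A + 4C = 5.
Subtracting the second from the third: A + 8C = 13.
Solving: C = 2, A = -3, then B = 0.
Therefore v_9 = -27 + 0 + 2·512 = 997.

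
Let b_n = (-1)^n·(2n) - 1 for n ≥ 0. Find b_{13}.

-27

(-1)^13 = -1; 2n at n=13 is 26; so b_{13} = -27.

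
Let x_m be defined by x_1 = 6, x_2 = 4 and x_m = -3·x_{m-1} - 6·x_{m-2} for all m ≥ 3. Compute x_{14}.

Step forward from the initial values:
x_3 = -48  x_4 = 120  x_5 = -72  …  x_{11} = -60264  x_{12} = 21384  x_{13} = 297432  x_{14} = -1020600.

-1020600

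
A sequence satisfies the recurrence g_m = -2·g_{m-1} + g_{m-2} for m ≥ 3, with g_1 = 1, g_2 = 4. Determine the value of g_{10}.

3532

Applying the relation repeatedly:
g_3 = -7, g_4 = 18, g_5 = -43, g_6 = 104, g_7 = -251, g_8 = 606, g_9 = -1463, g_{10} = 3532.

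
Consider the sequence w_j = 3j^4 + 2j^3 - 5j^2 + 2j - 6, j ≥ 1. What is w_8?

13002

w_8 = 3·8^4 + 2·8^3 - 5·8^2 + 2·8 - 6 = 13002.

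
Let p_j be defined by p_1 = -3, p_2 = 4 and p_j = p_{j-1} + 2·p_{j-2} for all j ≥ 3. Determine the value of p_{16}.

Iterate the recurrence:
p_3 = -2;  p_4 = 6;  p_5 = 2;  …;  p_{13} = 1362;  p_{14} = 2734;  p_{15} = 5458;  p_{16} = 10926.
(Characteristic roots are 2 and -1.)

10926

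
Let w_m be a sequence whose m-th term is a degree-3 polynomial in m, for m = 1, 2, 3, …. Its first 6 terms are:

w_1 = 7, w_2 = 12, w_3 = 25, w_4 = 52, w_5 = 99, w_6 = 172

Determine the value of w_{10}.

844

1st diffs: 5, 13, 27, 47, 73.
2nd diffs: 8, 14, 20, 26.
3rd diffs: 6, 6, 6 (constant).
Newton forward-difference form: w_m = 7 + 5·C(m-1,1) + 8·C(m-1,2) + 6·C(m-1,3).
At m = 10: m-1 = 9, so w_{10} = 7 + 45 + 288 + 504 = 844.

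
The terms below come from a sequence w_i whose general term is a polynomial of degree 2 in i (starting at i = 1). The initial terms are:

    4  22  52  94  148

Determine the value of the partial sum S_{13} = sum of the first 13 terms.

1st diffs: 18, 30, 42, 54.
2nd diffs: 12, 12, 12 (constant).
So w_i = 6i^2 - 2.
Continuing: …, 214, 292, 382, 484, …, w_{13} = 1012.
Summing i = 1..13 (13 terms) gives 4888.

4888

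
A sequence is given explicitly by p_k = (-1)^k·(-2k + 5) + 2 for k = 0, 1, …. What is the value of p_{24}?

(-1)^24 = 1; -2k + 5 at k=24 is -43; so p_{24} = -41.

-41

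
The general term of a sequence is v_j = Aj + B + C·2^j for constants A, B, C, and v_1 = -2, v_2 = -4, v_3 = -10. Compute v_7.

-242

Write the equations: A + B + 2C = -2; 2A + B + 4C = -4; 3A + B + 8C = -10.
Subtracting the first from the second: A + 2C = -2.
Subtracting the second from the third: A + 4C = -6.
Solving: C = -2, A = 2, then B = 0.
Hence v_7 = 2·7 + 0 + (-2)·128 = -242.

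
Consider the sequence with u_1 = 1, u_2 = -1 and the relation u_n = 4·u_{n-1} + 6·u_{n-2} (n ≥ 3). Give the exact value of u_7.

488

u_3 = 2, u_4 = 2, u_5 = 20, u_6 = 92, u_7 = 488.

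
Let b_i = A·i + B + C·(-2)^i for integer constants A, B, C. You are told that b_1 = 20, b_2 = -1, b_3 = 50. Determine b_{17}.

Plug in i = 1, 2, 3: A + B - 2C = 20; 2A + B + 4C = -1; 3A + B - 8C = 50.
Subtracting the first from the second: A + 6C = -21.
Subtracting the second from the third: A - 12C = 51.
Solving: C = -4, A = 3, then B = 9.
So b_i = 3·i + 9 + (-4)·(-2)^i; at i=17 this is 524348.

524348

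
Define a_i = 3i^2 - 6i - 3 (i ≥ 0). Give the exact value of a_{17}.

a_{17} = 3·17^2 - 6·17 - 3 = 762.

762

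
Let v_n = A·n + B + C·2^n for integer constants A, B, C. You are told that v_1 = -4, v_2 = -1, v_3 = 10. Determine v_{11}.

Write the equations: A + B + 2C = -4; 2A + B + 4C = -1; 3A + B + 8C = 10.
Subtracting the first from the second: A + 2C = 3.
Subtracting the second from the third: A + 4C = 11.
Solving: C = 4, A = -5, then B = -7.
Therefore v_{11} = -55 + (-7) + 4·2048 = 8130.

8130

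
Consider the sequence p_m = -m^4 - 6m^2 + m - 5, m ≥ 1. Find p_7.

p_7 = -1·7^4 - 6·7^2 + 1·7 - 5 = -2693.

-2693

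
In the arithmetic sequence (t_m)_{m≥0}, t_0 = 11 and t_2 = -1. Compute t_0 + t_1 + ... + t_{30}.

-2449

Common difference d = (-1 - 11) / (2 - 0) = -6.
t_m = 11 + (m - 0)·(-6).
t_{30} = -169; S = 31·(11 + (-169))/2 = -2449.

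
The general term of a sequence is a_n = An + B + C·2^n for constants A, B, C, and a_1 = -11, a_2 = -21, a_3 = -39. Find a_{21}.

-8388651

The three given values yield: A + B + 2C = -11; 2A + B + 4C = -21; 3A + B + 8C = -39.
Subtracting the first from the second: A + 2C = -10.
Subtracting the second from the third: A + 4C = -18.
Solving: C = -4, A = -2, then B = -1.
Hence a_{21} = -2·21 + (-1) + (-4)·2097152 = -8388651.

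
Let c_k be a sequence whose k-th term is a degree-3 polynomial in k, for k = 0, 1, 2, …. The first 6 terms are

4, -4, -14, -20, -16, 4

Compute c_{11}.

796

1st diffs: -8, -10, -6, 4, 20.
2nd diffs: -2, 4, 10, 16.
3rd diffs: 6, 6, 6 (constant).
So c_k = k^3 - 4k^2 - 5k + 4.
Evaluating at k = 11 gives c_{11} = 796.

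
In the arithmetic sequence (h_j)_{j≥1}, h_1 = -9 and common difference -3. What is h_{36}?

-114

h_j = -9 + (j - 1)·(-3).
h_{36} = -9 + 35·(-3) = -114.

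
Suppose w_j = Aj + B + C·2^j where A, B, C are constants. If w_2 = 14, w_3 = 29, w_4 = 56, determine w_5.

107

Write the equations: 2A + B + 4C = 14; 3A + B + 8C = 29; 4A + B + 16C = 56.
Subtracting the first from the second: A + 4C = 15.
Subtracting the second from the third: A + 8C = 27.
Solving: C = 3, A = 3, then B = -4.
Hence w_5 = 3·5 + (-4) + 3·32 = 107.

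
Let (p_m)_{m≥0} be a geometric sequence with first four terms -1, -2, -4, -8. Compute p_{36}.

Common ratio r = 2.
p_m = (-1)·2^(m-0).
p_{36} = (-1)·2^36 = -68719476736.

-68719476736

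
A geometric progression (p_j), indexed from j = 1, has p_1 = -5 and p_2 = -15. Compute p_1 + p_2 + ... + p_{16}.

-107616800

Common ratio r = 3.
p_j = (-5)·3^(j-1).
S = (-5)·(3^16 - 1)/(3 - 1) = (-5)·(43046721 - 1)/(2) = -107616800.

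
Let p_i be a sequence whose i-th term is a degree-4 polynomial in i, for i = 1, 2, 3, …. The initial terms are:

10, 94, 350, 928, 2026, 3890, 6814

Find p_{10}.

1st diffs: 84, 256, 578, 1098, 1864, 2924.
2nd diffs: 172, 322, 520, 766, 1060.
3rd diffs: 150, 198, 246, 294.
4th diffs: 48, 48, 48 (constant).
So p_i = 2i^4 + 5i^3 + 6i^2 + i - 4.
Evaluating at i = 10 gives p_{10} = 25606.

25606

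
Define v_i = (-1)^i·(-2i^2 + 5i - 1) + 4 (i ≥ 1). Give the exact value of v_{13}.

(-1)^13 = -1; -2i^2 + 5i - 1 at i=13 is -274; so v_{13} = 278.

278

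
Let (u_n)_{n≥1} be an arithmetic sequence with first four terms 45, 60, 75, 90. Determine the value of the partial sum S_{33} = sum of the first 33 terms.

Common difference d = 15.
u_n = 45 + (n - 1)·15.
u_{33} = 525; S = 33·(45 + 525)/2 = 9405.

9405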